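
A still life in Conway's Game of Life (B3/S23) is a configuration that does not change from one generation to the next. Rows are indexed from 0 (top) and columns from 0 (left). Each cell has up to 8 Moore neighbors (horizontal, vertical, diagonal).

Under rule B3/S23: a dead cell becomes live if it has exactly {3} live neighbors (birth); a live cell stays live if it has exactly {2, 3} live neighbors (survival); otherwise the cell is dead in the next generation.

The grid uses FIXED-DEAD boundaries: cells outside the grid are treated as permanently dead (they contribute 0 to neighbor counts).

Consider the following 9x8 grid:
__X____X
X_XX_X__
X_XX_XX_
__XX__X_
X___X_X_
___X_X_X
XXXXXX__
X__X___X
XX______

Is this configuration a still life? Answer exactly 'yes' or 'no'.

Answer: no

Derivation:
Compute generation 1 and compare to generation 0 (given above):
Generation 1:
_XXX____
_____X__
_____XX_
__X___XX
__X_X_XX
X_______
XX___X__
___X____
XX______
Cell (0,1) differs: gen0=0 vs gen1=1 -> NOT a still life.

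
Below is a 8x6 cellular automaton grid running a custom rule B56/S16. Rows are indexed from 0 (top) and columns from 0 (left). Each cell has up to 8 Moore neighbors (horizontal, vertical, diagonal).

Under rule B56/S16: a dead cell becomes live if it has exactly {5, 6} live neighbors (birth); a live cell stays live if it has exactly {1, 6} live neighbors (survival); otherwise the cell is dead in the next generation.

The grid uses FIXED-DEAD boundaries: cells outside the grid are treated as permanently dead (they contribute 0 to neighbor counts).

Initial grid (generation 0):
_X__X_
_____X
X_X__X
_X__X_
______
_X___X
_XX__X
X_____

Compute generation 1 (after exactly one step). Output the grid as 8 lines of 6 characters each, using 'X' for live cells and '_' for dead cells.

Simulating step by step:
Generation 0 (given above): 14 live cells
Generation 1: 7 live cells
(generation 1 grid is the final answer)

Answer: ____X_
______
X_X___
____X_
______
_____X
_____X
X_____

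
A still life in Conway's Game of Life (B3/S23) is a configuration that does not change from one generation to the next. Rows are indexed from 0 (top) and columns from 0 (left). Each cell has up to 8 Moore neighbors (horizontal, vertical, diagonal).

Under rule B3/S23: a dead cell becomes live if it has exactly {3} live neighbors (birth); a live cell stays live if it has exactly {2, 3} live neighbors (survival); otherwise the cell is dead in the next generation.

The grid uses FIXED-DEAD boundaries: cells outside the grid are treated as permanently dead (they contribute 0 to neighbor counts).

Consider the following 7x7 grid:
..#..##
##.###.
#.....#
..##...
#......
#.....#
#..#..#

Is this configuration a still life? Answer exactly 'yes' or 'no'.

Compute generation 1 and compare to generation 0 (given above):
Generation 1:
.###.##
#####..
#....#.
.#.....
.#.....
##.....
.......
Cell (0,1) differs: gen0=0 vs gen1=1 -> NOT a still life.

Answer: no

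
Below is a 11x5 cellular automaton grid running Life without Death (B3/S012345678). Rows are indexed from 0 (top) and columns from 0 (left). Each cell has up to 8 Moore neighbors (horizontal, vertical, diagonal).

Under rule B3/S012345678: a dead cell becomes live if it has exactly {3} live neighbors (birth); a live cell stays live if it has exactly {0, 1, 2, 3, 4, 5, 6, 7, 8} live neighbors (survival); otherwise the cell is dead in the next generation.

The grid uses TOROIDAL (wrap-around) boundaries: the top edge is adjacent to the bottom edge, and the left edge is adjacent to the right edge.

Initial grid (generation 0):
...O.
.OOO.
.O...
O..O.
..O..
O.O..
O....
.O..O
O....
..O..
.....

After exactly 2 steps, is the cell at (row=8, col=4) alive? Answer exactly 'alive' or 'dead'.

Simulating step by step:
Generation 0 (given above): 15 live cells
Generation 1: 24 live cells
...O.
.OOO.
OO.OO
OOOO.
..OOO
O.O..
O...O
.O..O
OO...
..O..
.....
Generation 2: 27 live cells
...O.
.OOO.
OO.OO
OOOO.
..OOO
O.O..
O..OO
.O..O
OOO..
.OO..
.....

Cell (8,4) at generation 2: 0 -> dead

Answer: dead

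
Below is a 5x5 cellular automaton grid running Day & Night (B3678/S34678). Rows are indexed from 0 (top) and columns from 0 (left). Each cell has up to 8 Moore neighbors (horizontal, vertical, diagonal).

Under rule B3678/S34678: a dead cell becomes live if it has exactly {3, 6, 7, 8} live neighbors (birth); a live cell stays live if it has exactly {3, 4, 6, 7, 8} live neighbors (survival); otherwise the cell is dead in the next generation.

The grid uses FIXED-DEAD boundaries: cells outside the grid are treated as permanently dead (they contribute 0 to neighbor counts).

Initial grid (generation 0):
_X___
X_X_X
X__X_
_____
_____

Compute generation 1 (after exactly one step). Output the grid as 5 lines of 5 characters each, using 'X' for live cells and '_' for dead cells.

Simulating step by step:
Generation 0 (given above): 6 live cells
Generation 1: 2 live cells
(generation 1 grid is the final answer)

Answer: _____
___X_
_X___
_____
_____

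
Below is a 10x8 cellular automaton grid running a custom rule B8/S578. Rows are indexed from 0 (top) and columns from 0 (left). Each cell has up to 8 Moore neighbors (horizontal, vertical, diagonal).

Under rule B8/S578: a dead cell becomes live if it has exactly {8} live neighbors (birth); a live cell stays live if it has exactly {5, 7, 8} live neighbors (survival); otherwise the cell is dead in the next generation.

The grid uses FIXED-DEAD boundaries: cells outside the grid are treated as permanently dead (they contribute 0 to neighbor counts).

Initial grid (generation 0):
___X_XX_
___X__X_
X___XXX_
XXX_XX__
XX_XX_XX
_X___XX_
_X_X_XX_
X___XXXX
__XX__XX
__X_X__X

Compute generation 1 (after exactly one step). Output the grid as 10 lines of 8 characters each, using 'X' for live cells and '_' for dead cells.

Answer: ________
________
_____X__
_X__X___
_X______
_____XX_
________
_____X__
______X_
________

Derivation:
Simulating step by step:
Generation 0 (given above): 39 live cells
Generation 1: 8 live cells
(generation 1 grid is the final answer)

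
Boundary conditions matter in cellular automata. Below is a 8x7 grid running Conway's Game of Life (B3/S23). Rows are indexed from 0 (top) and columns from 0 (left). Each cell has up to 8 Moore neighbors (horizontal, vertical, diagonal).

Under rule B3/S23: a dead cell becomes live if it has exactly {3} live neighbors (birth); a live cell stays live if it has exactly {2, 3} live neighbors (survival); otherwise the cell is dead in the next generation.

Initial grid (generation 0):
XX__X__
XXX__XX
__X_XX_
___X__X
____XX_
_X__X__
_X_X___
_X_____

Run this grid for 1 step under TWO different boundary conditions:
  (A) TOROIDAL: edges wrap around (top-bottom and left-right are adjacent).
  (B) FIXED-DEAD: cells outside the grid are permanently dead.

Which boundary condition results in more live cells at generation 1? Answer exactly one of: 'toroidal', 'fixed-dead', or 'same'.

Answer: fixed-dead

Derivation:
Under TOROIDAL boundary, generation 1:
_____X_
__X____
__X_X__
___X__X
___XXX_
__XXXX_
XX_____
_X_____
Population = 16

Under FIXED-DEAD boundary, generation 1:
X_X__X_
X_X___X
__X_X__
___X__X
___XXX_
__XXXX_
XX_____
__X____
Population = 20

Comparison: toroidal=16, fixed-dead=20 -> fixed-dead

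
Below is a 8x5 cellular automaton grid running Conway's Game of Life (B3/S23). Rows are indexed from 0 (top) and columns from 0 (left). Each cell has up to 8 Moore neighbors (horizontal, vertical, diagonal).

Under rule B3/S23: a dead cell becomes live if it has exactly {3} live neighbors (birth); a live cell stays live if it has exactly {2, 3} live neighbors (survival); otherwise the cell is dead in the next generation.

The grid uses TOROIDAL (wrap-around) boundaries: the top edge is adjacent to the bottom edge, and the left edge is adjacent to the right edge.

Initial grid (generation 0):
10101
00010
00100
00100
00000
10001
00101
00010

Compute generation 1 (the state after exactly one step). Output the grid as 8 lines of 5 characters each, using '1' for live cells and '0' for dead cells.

Answer: 00101
01111
00110
00000
00000
10011
10001
11100

Derivation:
Simulating step by step:
Generation 0 (given above): 11 live cells
Generation 1: 16 live cells
(generation 1 grid is the final answer)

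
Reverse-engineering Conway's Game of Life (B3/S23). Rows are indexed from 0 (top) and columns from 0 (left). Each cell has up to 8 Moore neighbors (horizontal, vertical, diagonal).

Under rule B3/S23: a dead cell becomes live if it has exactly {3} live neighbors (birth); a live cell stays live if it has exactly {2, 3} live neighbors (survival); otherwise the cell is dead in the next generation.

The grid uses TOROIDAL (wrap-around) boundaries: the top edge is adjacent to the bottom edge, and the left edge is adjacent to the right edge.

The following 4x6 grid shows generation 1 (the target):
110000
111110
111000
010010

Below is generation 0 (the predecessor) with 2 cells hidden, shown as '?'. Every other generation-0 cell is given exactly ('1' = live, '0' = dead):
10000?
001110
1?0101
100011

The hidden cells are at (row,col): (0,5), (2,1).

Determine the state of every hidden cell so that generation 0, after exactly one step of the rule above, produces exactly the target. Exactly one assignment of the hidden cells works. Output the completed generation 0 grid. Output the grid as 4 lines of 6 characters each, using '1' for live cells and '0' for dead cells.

Answer: 100000
001110
100101
100011

Derivation:
Hidden generation-0 cells (in order): (0,5), (2,1).
A hidden cell only influences target cells in its own 3x3 neighborhood. Try each of the 2^2 = 4 assignments, step the completed generation 0 forward once under B3/S23, and compare with the target:
  (0,5)=0 (2,1)=0 -> step reproduces the target at every cell -> ACCEPT
  (0,5)=0 (2,1)=1 -> step gives (1,0)='0' but target has '1' -> reject
  (0,5)=1 (2,1)=0 -> step gives (1,0)='0' but target has '1' -> reject
  (0,5)=1 (2,1)=1 -> step gives (1,0)='0' but target has '1' -> reject
Unique solution: (0,5)=dead, (2,1)=dead.
Check: live-neighbor counts of every cell in the completed generation 0:
232445
332334
333465
431235
Applying B3/S23 to generation 0 with these counts gives:
110000
111110
111000
010010
which matches the target exactly.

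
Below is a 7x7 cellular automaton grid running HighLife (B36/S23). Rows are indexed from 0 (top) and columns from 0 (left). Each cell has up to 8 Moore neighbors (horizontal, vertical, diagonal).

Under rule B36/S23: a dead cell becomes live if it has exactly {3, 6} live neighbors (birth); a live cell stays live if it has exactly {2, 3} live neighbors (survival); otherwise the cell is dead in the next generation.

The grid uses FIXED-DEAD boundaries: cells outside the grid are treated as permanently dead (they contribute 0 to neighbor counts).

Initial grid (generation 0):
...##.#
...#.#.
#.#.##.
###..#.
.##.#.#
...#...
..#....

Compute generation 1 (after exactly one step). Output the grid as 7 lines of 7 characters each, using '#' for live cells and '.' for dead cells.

Answer: ...###.
..#.#.#
#.#..##
#.....#
#...##.
.#.#...
.......

Derivation:
Simulating step by step:
Generation 0 (given above): 19 live cells
Generation 1: 17 live cells
(generation 1 grid is the final answer)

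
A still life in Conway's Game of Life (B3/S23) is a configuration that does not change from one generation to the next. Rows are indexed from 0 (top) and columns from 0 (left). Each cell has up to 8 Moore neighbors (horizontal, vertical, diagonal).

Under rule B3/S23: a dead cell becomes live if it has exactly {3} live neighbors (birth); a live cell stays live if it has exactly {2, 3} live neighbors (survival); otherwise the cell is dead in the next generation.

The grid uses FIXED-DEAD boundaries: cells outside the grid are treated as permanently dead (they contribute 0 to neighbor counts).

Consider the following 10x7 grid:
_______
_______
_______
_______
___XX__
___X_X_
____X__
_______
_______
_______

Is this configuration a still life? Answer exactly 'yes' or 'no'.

Compute generation 1 and compare to generation 0 (given above):
Generation 1:
_______
_______
_______
_______
___XX__
___X_X_
____X__
_______
_______
_______
The grids are IDENTICAL -> still life.

Answer: yes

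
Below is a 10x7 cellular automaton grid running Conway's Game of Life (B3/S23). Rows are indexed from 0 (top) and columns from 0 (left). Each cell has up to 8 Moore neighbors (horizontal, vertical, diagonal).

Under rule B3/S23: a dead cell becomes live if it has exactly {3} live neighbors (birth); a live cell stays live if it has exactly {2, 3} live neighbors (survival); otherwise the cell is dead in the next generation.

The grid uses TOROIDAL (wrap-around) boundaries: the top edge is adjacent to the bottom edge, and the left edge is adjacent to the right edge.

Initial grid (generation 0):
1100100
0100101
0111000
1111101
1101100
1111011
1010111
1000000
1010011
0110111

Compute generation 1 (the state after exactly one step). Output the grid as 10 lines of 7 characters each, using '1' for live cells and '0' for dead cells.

Simulating step by step:
Generation 0 (given above): 40 live cells
Generation 1: 15 live cells
(generation 1 grid is the final answer)

Answer: 0000100
0000110
0000001
0000011
0000000
0000000
0010100
0001100
0011100
0010100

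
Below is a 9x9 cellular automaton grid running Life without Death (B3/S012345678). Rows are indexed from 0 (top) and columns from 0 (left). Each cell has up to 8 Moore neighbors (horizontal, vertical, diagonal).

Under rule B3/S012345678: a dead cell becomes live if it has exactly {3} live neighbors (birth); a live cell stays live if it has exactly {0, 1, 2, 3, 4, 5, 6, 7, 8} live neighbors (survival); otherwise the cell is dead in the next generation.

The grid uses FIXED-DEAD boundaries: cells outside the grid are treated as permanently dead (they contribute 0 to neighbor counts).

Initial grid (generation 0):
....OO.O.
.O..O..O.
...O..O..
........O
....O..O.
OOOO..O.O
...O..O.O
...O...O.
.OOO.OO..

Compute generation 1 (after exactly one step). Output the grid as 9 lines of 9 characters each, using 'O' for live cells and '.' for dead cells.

Answer: ....OOOO.
.O.OO..O.
...O..OO.
.......OO
.OOOO..OO
OOOOOOO.O
.O.OO.O.O
...O.O.O.
.OOOOOO..

Derivation:
Simulating step by step:
Generation 0 (given above): 27 live cells
Generation 1: 41 live cells
(generation 1 grid is the final answer)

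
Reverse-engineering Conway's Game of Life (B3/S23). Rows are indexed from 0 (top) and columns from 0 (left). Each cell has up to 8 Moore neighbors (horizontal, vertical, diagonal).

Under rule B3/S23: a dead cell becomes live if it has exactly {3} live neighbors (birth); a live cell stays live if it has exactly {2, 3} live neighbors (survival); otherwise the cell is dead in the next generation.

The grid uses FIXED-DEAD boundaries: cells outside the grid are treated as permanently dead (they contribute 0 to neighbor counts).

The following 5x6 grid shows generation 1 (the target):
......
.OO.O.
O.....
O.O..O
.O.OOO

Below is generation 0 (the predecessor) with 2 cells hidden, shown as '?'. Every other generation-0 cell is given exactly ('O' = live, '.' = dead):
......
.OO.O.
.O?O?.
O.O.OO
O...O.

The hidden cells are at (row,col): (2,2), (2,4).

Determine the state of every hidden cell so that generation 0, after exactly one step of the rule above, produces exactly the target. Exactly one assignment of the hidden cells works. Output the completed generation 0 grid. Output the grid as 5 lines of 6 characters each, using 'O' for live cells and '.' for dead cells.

Hidden generation-0 cells (in order): (2,2), (2,4).
A hidden cell only influences target cells in its own 3x3 neighborhood. Try each of the 2^2 = 4 assignments, step the completed generation 0 forward once under B3/S23, and compare with the target:
  (2,2)=. (2,4)=. -> step gives (1,3)='O' but target has '.' -> reject
  (2,2)=. (2,4)=O -> step reproduces the target at every cell -> ACCEPT
  (2,2)=O (2,4)=. -> step gives (1,2)='.' but target has 'O' -> reject
  (2,2)=O (2,4)=O -> step gives (1,2)='.' but target has 'O' -> reject
Unique solution: (2,2)=dead, (2,4)=live.
Check: live-neighbor counts of every cell in the completed generation 0:
122211
223422
345544
242543
131323
Applying B3/S23 to generation 0 with these counts gives:
......
.OO.O.
O.....
O.O..O
.O.OOO
which matches the target exactly.

Answer: ......
.OO.O.
.O.OO.
O.O.OO
O...O.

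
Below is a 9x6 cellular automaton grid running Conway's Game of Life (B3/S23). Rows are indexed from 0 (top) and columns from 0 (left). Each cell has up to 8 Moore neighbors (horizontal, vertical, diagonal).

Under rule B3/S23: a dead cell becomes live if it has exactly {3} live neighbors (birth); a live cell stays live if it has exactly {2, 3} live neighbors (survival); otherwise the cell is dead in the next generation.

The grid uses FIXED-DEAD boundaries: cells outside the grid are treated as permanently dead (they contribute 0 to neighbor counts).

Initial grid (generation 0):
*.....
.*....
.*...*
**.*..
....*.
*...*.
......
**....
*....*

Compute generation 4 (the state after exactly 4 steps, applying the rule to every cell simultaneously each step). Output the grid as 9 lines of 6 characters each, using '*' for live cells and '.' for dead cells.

Simulating step by step:
Generation 0 (given above): 14 live cells
Generation 1: 17 live cells
......
**....
.*....
***.*.
**.**.
......
**....
**....
**....
Generation 2: 12 live cells
......
**....
......
....*.
*..**.
..*...
**....
..*...
**....
Generation 3: 11 live cells
......
......
......
...**.
...**.
*.**..
.**...
..*...
.*....
Generation 4: 4 live cells
(generation 4 grid is the final answer)

Answer: ......
......
......
...**.
......
....*.
......
..*...
......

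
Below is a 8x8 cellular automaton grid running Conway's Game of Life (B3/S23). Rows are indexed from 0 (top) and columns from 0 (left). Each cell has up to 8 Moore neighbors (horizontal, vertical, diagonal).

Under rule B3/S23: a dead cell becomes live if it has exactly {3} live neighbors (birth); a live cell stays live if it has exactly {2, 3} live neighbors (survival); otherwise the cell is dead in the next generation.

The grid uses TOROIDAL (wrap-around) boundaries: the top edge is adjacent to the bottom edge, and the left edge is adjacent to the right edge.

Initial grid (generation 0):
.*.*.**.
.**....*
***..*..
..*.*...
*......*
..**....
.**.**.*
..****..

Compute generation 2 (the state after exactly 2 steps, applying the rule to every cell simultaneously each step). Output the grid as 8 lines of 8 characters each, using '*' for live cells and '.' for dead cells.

Answer: **...**.
.*..**.*
*.*...**
*.**....
**..*.**
*..**.**
*******.
*.......

Derivation:
Simulating step by step:
Generation 0 (given above): 26 live cells
Generation 1: 23 live cells
**...**.
...***.*
*.......
..**...*
.**.....
..***.**
.*...**.
*.......
Generation 2: 33 live cells
(generation 2 grid is the final answer)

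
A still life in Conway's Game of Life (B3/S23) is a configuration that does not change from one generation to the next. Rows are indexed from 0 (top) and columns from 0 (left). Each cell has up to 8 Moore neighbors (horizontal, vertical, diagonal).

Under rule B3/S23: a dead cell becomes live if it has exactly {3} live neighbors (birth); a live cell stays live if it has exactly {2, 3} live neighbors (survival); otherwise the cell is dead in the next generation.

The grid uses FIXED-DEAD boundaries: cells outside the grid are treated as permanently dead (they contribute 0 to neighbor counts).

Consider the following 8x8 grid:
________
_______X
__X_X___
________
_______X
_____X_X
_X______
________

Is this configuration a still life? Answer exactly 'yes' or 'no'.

Answer: no

Derivation:
Compute generation 1 and compare to generation 0 (given above):
Generation 1:
________
________
________
________
______X_
______X_
________
________
Cell (1,7) differs: gen0=1 vs gen1=0 -> NOT a still life.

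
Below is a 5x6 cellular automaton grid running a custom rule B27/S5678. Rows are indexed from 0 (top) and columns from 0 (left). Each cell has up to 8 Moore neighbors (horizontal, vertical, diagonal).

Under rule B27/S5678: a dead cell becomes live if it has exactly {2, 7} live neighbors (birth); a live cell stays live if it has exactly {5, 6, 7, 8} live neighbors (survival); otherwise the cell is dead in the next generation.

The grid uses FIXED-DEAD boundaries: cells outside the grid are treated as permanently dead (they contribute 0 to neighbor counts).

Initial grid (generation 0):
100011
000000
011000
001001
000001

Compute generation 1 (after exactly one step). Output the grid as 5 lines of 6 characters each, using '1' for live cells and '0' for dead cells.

Answer: 000000
101111
000100
000110
000010

Derivation:
Simulating step by step:
Generation 0 (given above): 8 live cells
Generation 1: 9 live cells
(generation 1 grid is the final answer)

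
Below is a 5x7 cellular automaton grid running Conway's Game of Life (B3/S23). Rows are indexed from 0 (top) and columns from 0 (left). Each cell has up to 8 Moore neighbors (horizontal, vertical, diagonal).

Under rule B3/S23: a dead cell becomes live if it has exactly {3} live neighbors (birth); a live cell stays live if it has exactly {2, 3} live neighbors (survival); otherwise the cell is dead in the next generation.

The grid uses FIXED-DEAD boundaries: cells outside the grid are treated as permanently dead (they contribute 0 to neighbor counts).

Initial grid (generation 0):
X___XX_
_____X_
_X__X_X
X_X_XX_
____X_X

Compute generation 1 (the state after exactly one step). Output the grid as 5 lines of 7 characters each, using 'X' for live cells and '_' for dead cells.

Simulating step by step:
Generation 0 (given above): 13 live cells
Generation 1: 12 live cells
(generation 1 grid is the final answer)

Answer: ____XX_
______X
_X_XX_X
_X__X_X
___XX__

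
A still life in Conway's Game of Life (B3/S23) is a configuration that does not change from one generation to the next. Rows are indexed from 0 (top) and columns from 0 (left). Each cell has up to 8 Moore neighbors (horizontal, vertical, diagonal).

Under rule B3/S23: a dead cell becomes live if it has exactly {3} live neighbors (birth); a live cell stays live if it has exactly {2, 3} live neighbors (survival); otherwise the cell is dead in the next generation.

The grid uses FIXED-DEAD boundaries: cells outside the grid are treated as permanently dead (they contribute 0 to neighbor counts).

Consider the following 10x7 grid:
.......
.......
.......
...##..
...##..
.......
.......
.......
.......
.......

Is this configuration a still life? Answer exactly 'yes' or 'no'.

Compute generation 1 and compare to generation 0 (given above):
Generation 1:
.......
.......
.......
...##..
...##..
.......
.......
.......
.......
.......
The grids are IDENTICAL -> still life.

Answer: yes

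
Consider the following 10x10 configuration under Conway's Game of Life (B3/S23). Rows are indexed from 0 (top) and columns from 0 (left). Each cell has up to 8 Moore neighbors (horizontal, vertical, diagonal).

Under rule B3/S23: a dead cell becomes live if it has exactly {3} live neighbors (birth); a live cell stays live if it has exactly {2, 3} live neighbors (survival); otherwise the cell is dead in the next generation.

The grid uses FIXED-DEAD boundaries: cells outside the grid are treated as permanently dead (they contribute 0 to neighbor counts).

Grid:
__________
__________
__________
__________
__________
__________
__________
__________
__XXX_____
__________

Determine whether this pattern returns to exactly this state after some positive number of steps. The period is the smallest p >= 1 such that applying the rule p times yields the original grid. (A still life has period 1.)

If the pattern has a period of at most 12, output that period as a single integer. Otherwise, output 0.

Simulating and comparing each generation to the original:
Gen 0 (original, given above): 3 live cells
Gen 1: 3 live cells, differs from original
Gen 2: 3 live cells, MATCHES original -> period = 2

Answer: 2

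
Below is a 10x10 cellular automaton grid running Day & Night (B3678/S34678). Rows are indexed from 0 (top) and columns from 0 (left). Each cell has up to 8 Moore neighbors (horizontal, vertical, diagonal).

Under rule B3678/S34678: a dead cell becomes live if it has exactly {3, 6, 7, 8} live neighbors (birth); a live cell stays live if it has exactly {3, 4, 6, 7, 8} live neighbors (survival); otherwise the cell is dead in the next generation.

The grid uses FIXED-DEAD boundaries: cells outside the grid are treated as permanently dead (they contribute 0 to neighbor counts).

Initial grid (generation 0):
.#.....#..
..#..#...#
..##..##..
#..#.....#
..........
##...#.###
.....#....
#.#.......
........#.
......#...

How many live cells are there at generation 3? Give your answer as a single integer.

Simulating step by step:
Generation 0 (given above): 23 live cells
Generation 1: 18 live cells
..........
.###...##.
.####...#.
..#.......
##.......#
......#...
#.....#.#.
..........
..........
..........
Generation 2: 13 live cells
..#.......
.#.##.....
.##....#..
#.#.......
..........
##.....#..
.......#..
..........
..........
..........
Generation 3: 7 live cells
...#......
.#.#......
###.......
..........
#.........
..........
..........
..........
..........
..........
Population at generation 3: 7

Answer: 7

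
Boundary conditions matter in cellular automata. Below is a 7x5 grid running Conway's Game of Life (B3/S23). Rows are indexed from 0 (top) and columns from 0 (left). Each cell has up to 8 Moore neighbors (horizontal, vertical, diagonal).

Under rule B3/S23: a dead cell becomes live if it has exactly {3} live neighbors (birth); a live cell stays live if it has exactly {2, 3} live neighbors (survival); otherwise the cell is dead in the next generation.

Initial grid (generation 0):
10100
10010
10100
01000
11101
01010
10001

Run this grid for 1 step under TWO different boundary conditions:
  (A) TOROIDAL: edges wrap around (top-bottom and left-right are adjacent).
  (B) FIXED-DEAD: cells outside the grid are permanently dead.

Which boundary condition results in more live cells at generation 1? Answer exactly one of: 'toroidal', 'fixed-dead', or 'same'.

Under TOROIDAL boundary, generation 1:
10010
10110
10101
00011
00011
00010
10111
Population = 17

Under FIXED-DEAD boundary, generation 1:
01000
10110
10100
00010
10010
00011
00000
Population = 11

Comparison: toroidal=17, fixed-dead=11 -> toroidal

Answer: toroidal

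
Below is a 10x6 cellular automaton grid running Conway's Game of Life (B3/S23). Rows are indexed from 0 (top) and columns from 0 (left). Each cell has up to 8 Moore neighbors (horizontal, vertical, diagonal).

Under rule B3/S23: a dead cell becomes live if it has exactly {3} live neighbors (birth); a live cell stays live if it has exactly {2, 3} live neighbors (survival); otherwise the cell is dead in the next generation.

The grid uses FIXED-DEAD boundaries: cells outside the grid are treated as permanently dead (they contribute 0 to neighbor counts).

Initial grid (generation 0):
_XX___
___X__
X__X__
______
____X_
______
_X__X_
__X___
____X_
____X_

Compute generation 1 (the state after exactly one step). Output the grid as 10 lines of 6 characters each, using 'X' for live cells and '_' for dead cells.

Simulating step by step:
Generation 0 (given above): 11 live cells
Generation 1: 5 live cells
(generation 1 grid is the final answer)

Answer: __X___
_X_X__
______
______
______
______
______
___X__
___X__
______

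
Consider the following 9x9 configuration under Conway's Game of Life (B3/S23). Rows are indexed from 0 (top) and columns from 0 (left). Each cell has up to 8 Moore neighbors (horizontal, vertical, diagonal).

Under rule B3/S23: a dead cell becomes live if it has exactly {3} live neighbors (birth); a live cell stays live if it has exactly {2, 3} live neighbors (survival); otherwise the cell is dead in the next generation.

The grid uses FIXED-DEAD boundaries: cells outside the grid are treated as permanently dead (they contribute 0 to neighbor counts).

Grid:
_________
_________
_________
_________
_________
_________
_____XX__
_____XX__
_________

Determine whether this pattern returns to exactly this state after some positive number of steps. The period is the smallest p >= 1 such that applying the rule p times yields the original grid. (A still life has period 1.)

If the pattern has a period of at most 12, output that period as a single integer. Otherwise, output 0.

Answer: 1

Derivation:
Simulating and comparing each generation to the original:
Gen 0 (original, given above): 4 live cells
Gen 1: 4 live cells, MATCHES original -> period = 1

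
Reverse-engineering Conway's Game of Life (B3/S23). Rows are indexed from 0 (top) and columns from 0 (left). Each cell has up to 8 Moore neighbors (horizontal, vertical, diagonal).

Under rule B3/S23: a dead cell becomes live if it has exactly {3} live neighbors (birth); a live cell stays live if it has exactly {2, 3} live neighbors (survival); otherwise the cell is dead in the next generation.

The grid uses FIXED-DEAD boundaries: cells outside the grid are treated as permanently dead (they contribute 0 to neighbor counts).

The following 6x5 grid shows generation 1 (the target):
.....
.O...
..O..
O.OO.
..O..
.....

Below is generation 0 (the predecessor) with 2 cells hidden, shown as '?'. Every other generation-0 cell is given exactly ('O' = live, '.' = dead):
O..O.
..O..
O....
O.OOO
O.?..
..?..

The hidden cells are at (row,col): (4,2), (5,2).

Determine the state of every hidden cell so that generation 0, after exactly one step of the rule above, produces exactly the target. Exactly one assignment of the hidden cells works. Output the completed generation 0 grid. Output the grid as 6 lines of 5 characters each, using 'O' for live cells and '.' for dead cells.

Answer: O..O.
..O..
O....
O.OOO
O.O..
.....

Derivation:
Hidden generation-0 cells (in order): (4,2), (5,2).
A hidden cell only influences target cells in its own 3x3 neighborhood. Try each of the 2^2 = 4 assignments, step the completed generation 0 forward once under B3/S23, and compare with the target:
  (4,2)=. (5,2)=. -> step gives (3,2)='.' but target has 'O' -> reject
  (4,2)=. (5,2)=O -> step gives (3,2)='.' but target has 'O' -> reject
  (4,2)=O (5,2)=. -> step reproduces the target at every cell -> ACCEPT
  (4,2)=O (5,2)=O -> step gives (5,1)='O' but target has '.' -> reject
Unique solution: (4,2)=live, (5,2)=dead.
Check: live-neighbor counts of every cell in the completed generation 0:
02211
23121
14342
25231
14242
12110
Applying B3/S23 to generation 0 with these counts gives:
.....
.O...
..O..
O.OO.
..O..
.....
which matches the target exactly.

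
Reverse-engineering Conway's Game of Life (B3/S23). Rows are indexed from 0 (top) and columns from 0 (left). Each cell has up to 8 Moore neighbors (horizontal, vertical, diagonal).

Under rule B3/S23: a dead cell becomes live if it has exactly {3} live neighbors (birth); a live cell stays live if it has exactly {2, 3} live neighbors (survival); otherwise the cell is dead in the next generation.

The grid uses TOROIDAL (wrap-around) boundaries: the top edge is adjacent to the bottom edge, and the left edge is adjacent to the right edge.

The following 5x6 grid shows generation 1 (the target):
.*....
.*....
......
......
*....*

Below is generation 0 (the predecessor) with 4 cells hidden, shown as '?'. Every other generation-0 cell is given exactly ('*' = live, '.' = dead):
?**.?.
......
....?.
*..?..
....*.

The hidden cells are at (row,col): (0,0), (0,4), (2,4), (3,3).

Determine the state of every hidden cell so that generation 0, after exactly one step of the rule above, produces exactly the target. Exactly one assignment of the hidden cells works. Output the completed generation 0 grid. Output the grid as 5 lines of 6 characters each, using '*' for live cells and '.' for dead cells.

Answer: ***...
......
......
*.....
....*.

Derivation:
Hidden generation-0 cells (in order): (0,0), (0,4), (2,4), (3,3).
A hidden cell only influences target cells in its own 3x3 neighborhood. Try each of the 2^4 = 16 assignments, step the completed generation 0 forward once under B3/S23, and compare with the target:
  (0,0)=. (0,4)=. (2,4)=. (3,3)=. -> step gives (0,1)='.' but target has '*' -> reject
  (0,0)=. (0,4)=. (2,4)=. (3,3)=* -> step gives (0,1)='.' but target has '*' -> reject
  (0,0)=. (0,4)=. (2,4)=* (3,3)=. -> step gives (0,1)='.' but target has '*' -> reject
  (0,0)=. (0,4)=. (2,4)=* (3,3)=* -> step gives (0,1)='.' but target has '*' -> reject
  (0,0)=. (0,4)=* (2,4)=. (3,3)=. -> step gives (0,1)='.' but target has '*' -> reject
  (0,0)=. (0,4)=* (2,4)=. (3,3)=* -> step gives (0,1)='.' but target has '*' -> reject
  (0,0)=. (0,4)=* (2,4)=* (3,3)=. -> step gives (0,1)='.' but target has '*' -> reject
  (0,0)=. (0,4)=* (2,4)=* (3,3)=* -> step gives (0,1)='.' but target has '*' -> reject
  (0,0)=* (0,4)=. (2,4)=. (3,3)=. -> step reproduces the target at every cell -> ACCEPT
  (0,0)=* (0,4)=. (2,4)=. (3,3)=* -> step gives (4,2)='*' but target has '.' -> reject
  (0,0)=* (0,4)=. (2,4)=* (3,3)=. -> step gives (3,5)='*' but target has '.' -> reject
  (0,0)=* (0,4)=. (2,4)=* (3,3)=* -> step gives (3,3)='*' but target has '.' -> reject
  (0,0)=* (0,4)=* (2,4)=. (3,3)=. -> step gives (0,3)='*' but target has '.' -> reject
  (0,0)=* (0,4)=* (2,4)=. (3,3)=* -> step gives (0,3)='*' but target has '.' -> reject
  (0,0)=* (0,4)=* (2,4)=* (3,3)=. -> step gives (0,3)='*' but target has '.' -> reject
  (0,0)=* (0,4)=* (2,4)=* (3,3)=* -> step gives (0,3)='*' but target has '.' -> reject
Unique solution: (0,0)=live, (0,4)=dead, (2,4)=dead, (3,3)=dead.
Check: live-neighbor counts of every cell in the completed generation 0:
121212
232101
110001
010112
342203
Applying B3/S23 to generation 0 with these counts gives:
.*....
.*....
......
......
*....*
which matches the target exactly.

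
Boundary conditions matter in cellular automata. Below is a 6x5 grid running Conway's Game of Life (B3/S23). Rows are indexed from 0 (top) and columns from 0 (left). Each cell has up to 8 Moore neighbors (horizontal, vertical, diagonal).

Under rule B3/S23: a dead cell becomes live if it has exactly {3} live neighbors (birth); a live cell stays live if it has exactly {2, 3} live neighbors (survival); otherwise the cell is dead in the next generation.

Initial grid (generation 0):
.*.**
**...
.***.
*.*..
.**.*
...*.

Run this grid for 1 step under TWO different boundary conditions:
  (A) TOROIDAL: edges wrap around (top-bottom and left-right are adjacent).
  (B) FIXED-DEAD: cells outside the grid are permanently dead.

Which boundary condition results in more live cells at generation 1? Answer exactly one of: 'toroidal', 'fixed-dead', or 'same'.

Answer: toroidal

Derivation:
Under TOROIDAL boundary, generation 1:
.*.**
.....
...**
*...*
***.*
.*...
Population = 12

Under FIXED-DEAD boundary, generation 1:
***..
*...*
...*.
*....
.**..
..**.
Population = 11

Comparison: toroidal=12, fixed-dead=11 -> toroidal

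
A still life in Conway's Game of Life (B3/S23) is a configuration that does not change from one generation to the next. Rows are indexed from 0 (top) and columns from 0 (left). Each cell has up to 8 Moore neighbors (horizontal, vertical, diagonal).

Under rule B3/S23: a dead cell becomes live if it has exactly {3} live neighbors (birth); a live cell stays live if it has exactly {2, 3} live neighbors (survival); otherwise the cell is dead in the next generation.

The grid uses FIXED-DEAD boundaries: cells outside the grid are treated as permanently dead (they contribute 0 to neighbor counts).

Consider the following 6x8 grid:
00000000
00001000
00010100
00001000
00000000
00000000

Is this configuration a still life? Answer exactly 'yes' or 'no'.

Answer: yes

Derivation:
Compute generation 1 and compare to generation 0 (given above):
Generation 1:
00000000
00001000
00010100
00001000
00000000
00000000
The grids are IDENTICAL -> still life.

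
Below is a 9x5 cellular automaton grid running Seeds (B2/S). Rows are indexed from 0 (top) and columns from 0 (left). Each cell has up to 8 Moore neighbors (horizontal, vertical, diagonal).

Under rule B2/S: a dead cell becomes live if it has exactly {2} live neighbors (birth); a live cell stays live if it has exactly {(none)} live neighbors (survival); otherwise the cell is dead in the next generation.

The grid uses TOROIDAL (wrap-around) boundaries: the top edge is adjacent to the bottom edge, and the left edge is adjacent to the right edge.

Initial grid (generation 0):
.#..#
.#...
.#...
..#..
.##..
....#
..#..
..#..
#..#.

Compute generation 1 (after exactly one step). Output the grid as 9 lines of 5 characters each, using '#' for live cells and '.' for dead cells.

Simulating step by step:
Generation 0 (given above): 12 live cells
Generation 1: 8 live cells
(generation 1 grid is the final answer)

Answer: ...#.
.....
#....
#..#.
#....
#....
.#...
....#
.....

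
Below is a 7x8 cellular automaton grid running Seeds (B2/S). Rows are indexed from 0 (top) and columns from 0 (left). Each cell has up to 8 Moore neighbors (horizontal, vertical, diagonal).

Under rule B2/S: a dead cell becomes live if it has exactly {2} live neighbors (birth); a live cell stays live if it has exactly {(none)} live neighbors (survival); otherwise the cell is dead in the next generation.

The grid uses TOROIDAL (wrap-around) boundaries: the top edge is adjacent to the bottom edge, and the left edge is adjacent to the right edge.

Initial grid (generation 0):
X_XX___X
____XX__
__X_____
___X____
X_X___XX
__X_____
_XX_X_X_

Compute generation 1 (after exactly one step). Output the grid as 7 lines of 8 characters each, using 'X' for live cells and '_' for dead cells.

Simulating step by step:
Generation 0 (given above): 17 live cells
Generation 1: 7 live cells
(generation 1 grid is the final answer)

Answer: ________
X_____XX
_____X__
X_____X_
________
________
_____X__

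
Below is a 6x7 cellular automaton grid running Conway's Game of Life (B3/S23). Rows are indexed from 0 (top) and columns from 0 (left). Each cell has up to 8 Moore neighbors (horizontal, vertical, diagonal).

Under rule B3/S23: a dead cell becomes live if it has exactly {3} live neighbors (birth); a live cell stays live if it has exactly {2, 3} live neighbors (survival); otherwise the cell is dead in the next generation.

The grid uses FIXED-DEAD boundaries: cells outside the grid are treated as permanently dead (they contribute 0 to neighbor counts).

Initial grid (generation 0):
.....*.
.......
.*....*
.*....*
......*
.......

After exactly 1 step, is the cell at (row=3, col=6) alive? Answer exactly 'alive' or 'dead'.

Simulating step by step:
Generation 0 (given above): 6 live cells
Generation 1: 2 live cells
.......
.......
.......
.....**
.......
.......

Cell (3,6) at generation 1: 1 -> alive

Answer: alive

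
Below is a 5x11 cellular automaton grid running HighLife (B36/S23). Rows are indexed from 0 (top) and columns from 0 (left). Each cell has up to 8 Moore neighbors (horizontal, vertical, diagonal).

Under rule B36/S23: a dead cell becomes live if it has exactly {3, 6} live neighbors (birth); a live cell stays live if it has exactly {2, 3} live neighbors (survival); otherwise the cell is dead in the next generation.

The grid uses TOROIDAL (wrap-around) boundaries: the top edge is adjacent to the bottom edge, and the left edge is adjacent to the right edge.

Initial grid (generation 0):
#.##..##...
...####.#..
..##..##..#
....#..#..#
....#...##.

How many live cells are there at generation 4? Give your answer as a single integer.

Simulating step by step:
Generation 0 (given above): 21 live cells
Generation 1: 20 live cells
..#...#..#.
.#.....##..
..#.....##.
....####..#
....###.###
Generation 2: 15 live cells
......#...#
.##....#...
.....#...#.
...##....##
...##...#.#
Generation 3: 21 live cells
#.##...#.#.
......#....
..###...###
...#.#..#.#
#..###....#
Generation 4: 24 live cells
####.##....
.#..#..#...
..####.##.#
.....#..##.
##...##.#..
Population at generation 4: 24

Answer: 24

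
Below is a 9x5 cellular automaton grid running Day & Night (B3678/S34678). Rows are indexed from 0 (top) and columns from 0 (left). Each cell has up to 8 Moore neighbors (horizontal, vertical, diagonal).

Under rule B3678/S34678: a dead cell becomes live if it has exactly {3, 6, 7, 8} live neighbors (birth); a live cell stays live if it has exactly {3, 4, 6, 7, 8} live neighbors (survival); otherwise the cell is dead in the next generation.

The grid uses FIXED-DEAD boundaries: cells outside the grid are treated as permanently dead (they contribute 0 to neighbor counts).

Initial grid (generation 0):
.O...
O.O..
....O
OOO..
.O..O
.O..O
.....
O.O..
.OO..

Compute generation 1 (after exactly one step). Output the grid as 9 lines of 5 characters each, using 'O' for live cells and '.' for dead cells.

Simulating step by step:
Generation 0 (given above): 15 live cells
Generation 1: 10 live cells
(generation 1 grid is the final answer)

Answer: .....
.O...
O.OO.
.O.O.
.O.O.
.....
.O...
.....
.O...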